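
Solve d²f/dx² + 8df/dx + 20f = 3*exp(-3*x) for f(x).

f = 3*exp(-3*x)/5 + C1*cos(2*x)*exp(-4*x) + C2*exp(-4*x)*sin(2*x)

Characteristic equation r² + 8r + 20 = 0 has discriminant (8)² - 4·(20) = -16 < 0, so r = -4 ± 2i.
Hence f_h = C1*cos(2*x)*exp(-4*x) + C2*exp(-4*x)*sin(2*x).
Try f_p = A*exp(-3*x). Substituting into the equation and dividing by exp(-3*x) gives A = 3/5, so f_p = 3*exp(-3*x)/5.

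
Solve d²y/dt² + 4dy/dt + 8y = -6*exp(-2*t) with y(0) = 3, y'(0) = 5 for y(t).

Characteristic equation r² + 4r + 8 = 0 has discriminant (4)² - 4·(8) = -16 < 0, so r = -2 ± 2i.
Hence y_h = C1*cos(2*t)*exp(-2*t) + C2*exp(-2*t)*sin(2*t).
Try y_p = A*exp(-2*t). Substituting into the equation and dividing by exp(-2*t) gives A = -3/2, so y_p = -3*exp(-2*t)/2.
General solution: y = -3*exp(-2*t)/2 + C1*cos(2*t)*exp(-2*t) + C2*exp(-2*t)*sin(2*t).
Apply the initial conditions: y(0) = -3/2 + C1 = 3 and y'(0) = 3 - 2*C1 + 2*C2 = 5. Solving gives C1 = 9/2, C2 = 11/2.

y = -3*exp(-2*t)/2 + 9*cos(2*t)*exp(-2*t)/2 + 11*exp(-2*t)*sin(2*t)/2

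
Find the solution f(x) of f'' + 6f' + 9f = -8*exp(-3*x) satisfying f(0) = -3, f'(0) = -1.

f = -3*exp(-3*x) - 10*x*exp(-3*x) - 4*x**2*exp(-3*x)

Characteristic equation r² + 6r + 9 = 0 has discriminant (6)² - 4·(9) = 0, so r = -3 is a repeated root.
Hence f_h = (C1 + C2*x)*exp(-3*x).
Since exp(-3*x) solves the homogeneous equation (r = -3 is a root of multiplicity 2), multiply the trial by x^2. Try f_p = A*x^2*exp(-3*x). Substituting into the equation and dividing by exp(-3*x) gives A = -4, so f_p = -4*x^2*exp(-3*x).
General solution: f = C1*exp(-3*x) - 4*x^2*exp(-3*x) + C2*x*exp(-3*x).
Apply the initial conditions: f(0) = C1 = -3 and f'(0) = C2 - 3*C1 = -1. Solving gives C1 = -3, C2 = -10.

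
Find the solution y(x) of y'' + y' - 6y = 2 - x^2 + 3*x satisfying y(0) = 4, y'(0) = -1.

Characteristic equation r² + r - 6 = 0 factors as (r - 2)(r + 3) = 0, so r = 2, -3.
Hence y_h = C1*exp(2*x) + C2*exp(-3*x).
For the particular solution try y_p = A0 + A1*x + A2*x^2. Substituting and matching coefficients of each power of x gives A0 = -19/54, A1 = -4/9, A2 = 1/6, so y_p = -19/54 - 4*x/9 + x^2/6.
General solution: y = -19/54 - 4*x/9 + x^2/6 + C1*exp(2*x) + C2*exp(-3*x).
Apply the initial conditions: y(0) = -19/54 + C1 + C2 = 4 and y'(0) = -4/9 - 3*C2 + 2*C1 = -1. Solving gives C1 = 5/2, C2 = 50/27.

y = -19/54 - 4*x/9 + x**2/6 + 5*exp(2*x)/2 + 50*exp(-3*x)/27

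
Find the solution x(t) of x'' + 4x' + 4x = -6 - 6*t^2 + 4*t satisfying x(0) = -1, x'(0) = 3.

Characteristic equation r² + 4r + 4 = 0 has discriminant (4)² - 4·(4) = 0, so r = -2 is a repeated root.
Hence x_h = (C1 + C2*t)*exp(-2*t).
For the particular solution try x_p = A0 + A1*t + A2*t^2. Substituting and matching coefficients of each power of t gives A0 = -19/4, A1 = 4, A2 = -3/2, so x_p = -19/4 + 4*t - 3*t^2/2.
General solution: x = -19/4 + 4*t - 3*t^2/2 + C1*exp(-2*t) + C2*t*exp(-2*t).
Apply the initial conditions: x(0) = -19/4 + C1 = -1 and x'(0) = 4 + C2 - 2*C1 = 3. Solving gives C1 = 15/4, C2 = 13/2.

x = -19/4 + 4*t - 3*t**2/2 + 15*exp(-2*t)/4 + 13*t*exp(-2*t)/2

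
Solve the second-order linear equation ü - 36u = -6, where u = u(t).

Characteristic equation r² - 36 = 0 factors as (r + 6)(r - 6) = 0, so r = -6, 6.
Hence u_h = C1*exp(-6*t) + C2*exp(6*t).
For the particular solution try u_p = A0. Substituting and matching coefficients of each power of t gives A0 = 1/6, so u_p = 1/6.

u = 1/6 + C1*exp(-6*t) + C2*exp(6*t)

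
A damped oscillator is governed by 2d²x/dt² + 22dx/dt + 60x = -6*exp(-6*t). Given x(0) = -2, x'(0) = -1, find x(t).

Divide through by 2: x'' + 11x' + 30x = -3*exp(-6*t).
Characteristic equation r² + 11r + 30 = 0 factors as (r + 6)(r + 5) = 0, so r = -6, -5.
Hence x_h = C1*exp(-6*t) + C2*exp(-5*t).
Since exp(-6*t) solves the homogeneous equation (r = -6 is a root of multiplicity 1), multiply the trial by t. Try x_p = A*t*exp(-6*t). Substituting into the equation and dividing by exp(-6*t) gives A = 3, so x_p = 3*t*exp(-6*t).
General solution: x = C1*exp(-6*t) + C2*exp(-5*t) + 3*t*exp(-6*t).
Apply the initial conditions: x(0) = C1 + C2 = -2 and x'(0) = 3 - 6*C1 - 5*C2 = -1. Solving gives C1 = 14, C2 = -16.

x = -16*exp(-5*t) + 14*exp(-6*t) + 3*t*exp(-6*t)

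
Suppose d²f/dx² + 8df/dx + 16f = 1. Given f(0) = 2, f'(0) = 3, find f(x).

f = 1/16 + 31*exp(-4*x)/16 + 43*x*exp(-4*x)/4

Characteristic equation r² + 8r + 16 = 0 has discriminant (8)² - 4·(16) = 0, so r = -4 is a repeated root.
Hence f_h = (C1 + C2*x)*exp(-4*x).
For the particular solution try f_p = A0. Substituting and matching coefficients of each power of x gives A0 = 1/16, so f_p = 1/16.
General solution: f = 1/16 + C1*exp(-4*x) + C2*x*exp(-4*x).
Apply the initial conditions: f(0) = 1/16 + C1 = 2 and f'(0) = C2 - 4*C1 = 3. Solving gives C1 = 31/16, C2 = 43/4.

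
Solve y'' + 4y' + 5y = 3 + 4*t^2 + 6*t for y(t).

Characteristic equation r² + 4r + 5 = 0 has discriminant (4)² - 4·(5) = -4 < 0, so r = -2 ± i.
Hence y_h = C1*cos(t)*exp(-2*t) + C2*exp(-2*t)*sin(t).
For the particular solution try y_p = A0 + A1*t + A2*t^2. Substituting and matching coefficients of each power of t gives A0 = 43/125, A1 = -2/25, A2 = 4/5, so y_p = 43/125 - 2*t/25 + 4*t^2/5.

y = 43/125 - 2*t/25 + 4*t**2/5 + C1*cos(t)*exp(-2*t) + C2*exp(-2*t)*sin(t)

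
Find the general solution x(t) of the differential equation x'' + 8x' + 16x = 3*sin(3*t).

Characteristic equation r² + 8r + 16 = 0 has discriminant (8)² - 4·(16) = 0, so r = -4 is a repeated root.
Hence x_h = (C1 + C2*t)*exp(-4*t).
Try x_p = A*cos(3*t) + B*sin(3*t). Substituting and equating the coefficients of cos(3t) and sin(3t) gives A = -72/625, B = 21/625, so x_p = -72*cos(3*t)/625 + 21*sin(3*t)/625.

x = -72*cos(3*t)/625 + 21*sin(3*t)/625 + C1*exp(-4*t) + C2*t*exp(-4*t)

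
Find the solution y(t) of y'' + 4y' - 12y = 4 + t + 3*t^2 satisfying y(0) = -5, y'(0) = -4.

Characteristic equation r² + 4r - 12 = 0 factors as (r + 6)(r - 2) = 0, so r = -6, 2.
Hence y_h = C1*exp(-6*t) + C2*exp(2*t).
For the particular solution try y_p = A0 + A1*t + A2*t^2. Substituting and matching coefficients of each power of t gives A0 = -11/24, A1 = -1/4, A2 = -1/4, so y_p = -11/24 - t/4 - t^2/4.
General solution: y = -11/24 - t/4 - t^2/4 + C1*exp(-6*t) + C2*exp(2*t).
Apply the initial conditions: y(0) = -11/24 + C1 + C2 = -5 and y'(0) = -1/4 - 6*C1 + 2*C2 = -4. Solving gives C1 = -2/3, C2 = -31/8.

y = -11/24 - 31*exp(2*t)/8 - 2*exp(-6*t)/3 - t/4 - t**2/4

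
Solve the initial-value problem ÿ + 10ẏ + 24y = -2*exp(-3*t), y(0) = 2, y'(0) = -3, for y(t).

y = -17*exp(-6*t)/6 - 2*exp(-3*t)/3 + 11*exp(-4*t)/2

Characteristic equation r² + 10r + 24 = 0 factors as (r + 4)(r + 6) = 0, so r = -4, -6.
Hence y_h = C1*exp(-4*t) + C2*exp(-6*t).
Try y_p = A*exp(-3*t). Substituting into the equation and dividing by exp(-3*t) gives A = -2/3, so y_p = -2*exp(-3*t)/3.
General solution: y = -2*exp(-3*t)/3 + C1*exp(-4*t) + C2*exp(-6*t).
Apply the initial conditions: y(0) = -2/3 + C1 + C2 = 2 and y'(0) = 2 - 6*C2 - 4*C1 = -3. Solving gives C1 = 11/2, C2 = -17/6.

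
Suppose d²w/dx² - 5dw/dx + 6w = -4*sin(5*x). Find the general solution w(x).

w = -50*cos(5*x)/493 + 38*sin(5*x)/493 + C1*exp(2*x) + C2*exp(3*x)

Characteristic equation r² - 5r + 6 = 0 factors as (r - 2)(r - 3) = 0, so r = 2, 3.
Hence w_h = C1*exp(2*x) + C2*exp(3*x).
Try w_p = A*cos(5*x) + B*sin(5*x). Substituting and equating the coefficients of cos(5x) and sin(5x) gives A = -50/493, B = 38/493, so w_p = -50*cos(5*x)/493 + 38*sin(5*x)/493.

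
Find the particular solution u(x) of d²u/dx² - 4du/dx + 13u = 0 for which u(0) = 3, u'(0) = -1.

u = 3*cos(3*x)*exp(2*x) - 7*exp(2*x)*sin(3*x)/3

Characteristic equation r² - 4r + 13 = 0 has discriminant (-4)² - 4·(13) = -36 < 0, so r = 2 ± 3i.
Hence u_h = C1*cos(3*x)*exp(2*x) + C2*exp(2*x)*sin(3*x).
Apply the initial conditions: u(0) = C1 = 3 and u'(0) = 2*C1 + 3*C2 = -1. Solving gives C1 = 3, C2 = -7/3.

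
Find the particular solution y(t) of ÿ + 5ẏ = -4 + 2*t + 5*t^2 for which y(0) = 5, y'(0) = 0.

Characteristic equation r² + 5r = 0 factors as (r + 5)r = 0, so r = -5, 0.
Hence y_h = C1*exp(-5*t) + C2.
Since 0 is a characteristic root (multiplicity 1), multiply the polynomial trial by t: try y_p = t*(A0 + A1*t + A2*t^2). Substituting and matching coefficients of each power of t gives A0 = -4/5, A1 = 0, A2 = 1/3, so y_p = -4*t/5 + t^3/3.
General solution: y = C2 - 4*t/5 + t^3/3 + C1*exp(-5*t).
Apply the initial conditions: y(0) = C1 + C2 = 5 and y'(0) = -4/5 - 5*C1 = 0. Solving gives C1 = -4/25, C2 = 129/25.

y = 129/25 - 4*t/5 - 4*exp(-5*t)/25 + t**3/3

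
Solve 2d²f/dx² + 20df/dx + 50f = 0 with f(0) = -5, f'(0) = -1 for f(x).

f = -5*exp(-5*x) - 26*x*exp(-5*x)

Divide through by 2: f'' + 10f' + 25f = 0.
Characteristic equation r² + 10r + 25 = 0 has discriminant (10)² - 4·(25) = 0, so r = -5 is a repeated root.
Hence f_h = (C1 + C2*x)*exp(-5*x).
Apply the initial conditions: f(0) = C1 = -5 and f'(0) = C2 - 5*C1 = -1. Solving gives C1 = -5, C2 = -26.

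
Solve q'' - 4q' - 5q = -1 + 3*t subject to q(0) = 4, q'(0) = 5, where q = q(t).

q = 17/25 - 3*t/5 + 11*exp(-t)/6 + 223*exp(5*t)/150

Characteristic equation r² - 4r - 5 = 0 factors as (r + 1)(r - 5) = 0, so r = -1, 5.
Hence q_h = C1*exp(-t) + C2*exp(5*t).
For the particular solution try q_p = A0 + A1*t. Substituting and matching coefficients of each power of t gives A0 = 17/25, A1 = -3/5, so q_p = 17/25 - 3*t/5.
General solution: q = 17/25 - 3*t/5 + C1*exp(-t) + C2*exp(5*t).
Apply the initial conditions: q(0) = 17/25 + C1 + C2 = 4 and q'(0) = -3/5 - C1 + 5*C2 = 5. Solving gives C1 = 11/6, C2 = 223/150.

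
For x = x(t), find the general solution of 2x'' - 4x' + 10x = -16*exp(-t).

x = -exp(-t) + C1*cos(2*t)*exp(t) + C2*exp(t)*sin(2*t)

Divide through by 2: x'' - 2x' + 5x = -8*exp(-t).
Characteristic equation r² - 2r + 5 = 0 has discriminant (-2)² - 4·(5) = -16 < 0, so r = 1 ± 2i.
Hence x_h = C1*cos(2*t)*exp(t) + C2*exp(t)*sin(2*t).
Try x_p = A*exp(-t). Substituting into the equation and dividing by exp(-t) gives A = -1, so x_p = -exp(-t).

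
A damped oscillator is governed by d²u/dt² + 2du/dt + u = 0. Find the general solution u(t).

Characteristic equation r² + 2r + 1 = 0 has discriminant (2)² - 4·(1) = 0, so r = -1 is a repeated root.
Hence u_h = (C1 + C2*t)*exp(-t).

u = C1*exp(-t) + C2*t*exp(-t)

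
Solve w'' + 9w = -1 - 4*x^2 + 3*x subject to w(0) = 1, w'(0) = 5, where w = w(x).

w = -1/81 - 4*x**2/9 + x/3 + 14*sin(3*x)/9 + 82*cos(3*x)/81

Characteristic equation r² + 9 = 0 has discriminant (0)² - 4·(9) = -36 < 0, so r = ± 3i.
Hence w_h = C1*cos(3*x) + C2*sin(3*x).
For the particular solution try w_p = A0 + A1*x + A2*x^2. Substituting and matching coefficients of each power of x gives A0 = -1/81, A1 = 1/3, A2 = -4/9, so w_p = -1/81 - 4*x^2/9 + x/3.
General solution: w = -1/81 - 4*x^2/9 + x/3 + C1*cos(3*x) + C2*sin(3*x).
Apply the initial conditions: w(0) = -1/81 + C1 = 1 and w'(0) = 1/3 + 3*C2 = 5. Solving gives C1 = 82/81, C2 = 14/9.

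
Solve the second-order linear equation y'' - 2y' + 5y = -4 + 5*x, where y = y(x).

y = -2/5 + x + C1*cos(2*x)*exp(x) + C2*exp(x)*sin(2*x)

Characteristic equation r² - 2r + 5 = 0 has discriminant (-2)² - 4·(5) = -16 < 0, so r = 1 ± 2i.
Hence y_h = C1*cos(2*x)*exp(x) + C2*exp(x)*sin(2*x).
For the particular solution try y_p = A0 + A1*x. Substituting and matching coefficients of each power of x gives A0 = -2/5, A1 = 1, so y_p = -2/5 + x.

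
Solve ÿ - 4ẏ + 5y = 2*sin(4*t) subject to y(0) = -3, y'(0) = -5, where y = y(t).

y = -22*sin(4*t)/377 + 32*cos(4*t)/377 - 1163*cos(t)*exp(2*t)/377 + 529*exp(2*t)*sin(t)/377

Characteristic equation r² - 4r + 5 = 0 has discriminant (-4)² - 4·(5) = -4 < 0, so r = 2 ± i.
Hence y_h = C1*cos(t)*exp(2*t) + C2*exp(2*t)*sin(t).
Try y_p = A*cos(4*t) + B*sin(4*t). Substituting and equating the coefficients of cos(4t) and sin(4t) gives A = 32/377, B = -22/377, so y_p = -22*sin(4*t)/377 + 32*cos(4*t)/377.
General solution: y = -22*sin(4*t)/377 + 32*cos(4*t)/377 + C1*cos(t)*exp(2*t) + C2*exp(2*t)*sin(t).
Apply the initial conditions: y(0) = 32/377 + C1 = -3 and y'(0) = -88/377 + C2 + 2*C1 = -5. Solving gives C1 = -1163/377, C2 = 529/377.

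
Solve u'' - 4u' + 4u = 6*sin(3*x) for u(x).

u = -30*sin(3*x)/169 + 72*cos(3*x)/169 + C1*exp(2*x) + C2*x*exp(2*x)

Characteristic equation r² - 4r + 4 = 0 has discriminant (-4)² - 4·(4) = 0, so r = 2 is a repeated root.
Hence u_h = (C1 + C2*x)*exp(2*x).
Try u_p = A*cos(3*x) + B*sin(3*x). Substituting and equating the coefficients of cos(3x) and sin(3x) gives A = 72/169, B = -30/169, so u_p = -30*sin(3*x)/169 + 72*cos(3*x)/169.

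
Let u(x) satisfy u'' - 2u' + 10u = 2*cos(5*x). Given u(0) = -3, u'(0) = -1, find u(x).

u = -6*cos(5*x)/65 - 4*sin(5*x)/65 - 189*cos(3*x)*exp(x)/65 + 48*exp(x)*sin(3*x)/65

Characteristic equation r² - 2r + 10 = 0 has discriminant (-2)² - 4·(10) = -36 < 0, so r = 1 ± 3i.
Hence u_h = C1*cos(3*x)*exp(x) + C2*exp(x)*sin(3*x).
Try u_p = A*cos(5*x) + B*sin(5*x). Substituting and equating the coefficients of cos(5x) and sin(5x) gives A = -6/65, B = -4/65, so u_p = -6*cos(5*x)/65 - 4*sin(5*x)/65.
General solution: u = -6*cos(5*x)/65 - 4*sin(5*x)/65 + C1*cos(3*x)*exp(x) + C2*exp(x)*sin(3*x).
Apply the initial conditions: u(0) = -6/65 + C1 = -3 and u'(0) = -4/13 + C1 + 3*C2 = -1. Solving gives C1 = -189/65, C2 = 48/65.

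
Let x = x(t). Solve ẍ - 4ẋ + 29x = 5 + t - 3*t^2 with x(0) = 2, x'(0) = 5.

x = 4399/24389 - 3*t**2/29 + 5*t/841 + 33042*exp(2*t)*sin(5*t)/121945 + 44379*cos(5*t)*exp(2*t)/24389

Characteristic equation r² - 4r + 29 = 0 has discriminant (-4)² - 4·(29) = -100 < 0, so r = 2 ± 5i.
Hence x_h = C1*cos(5*t)*exp(2*t) + C2*exp(2*t)*sin(5*t).
For the particular solution try x_p = A0 + A1*t + A2*t^2. Substituting and matching coefficients of each power of t gives A0 = 4399/24389, A1 = 5/841, A2 = -3/29, so x_p = 4399/24389 - 3*t^2/29 + 5*t/841.
General solution: x = 4399/24389 - 3*t^2/29 + 5*t/841 + C1*cos(5*t)*exp(2*t) + C2*exp(2*t)*sin(5*t).
Apply the initial conditions: x(0) = 4399/24389 + C1 = 2 and x'(0) = 5/841 + 2*C1 + 5*C2 = 5. Solving gives C1 = 44379/24389, C2 = 33042/121945.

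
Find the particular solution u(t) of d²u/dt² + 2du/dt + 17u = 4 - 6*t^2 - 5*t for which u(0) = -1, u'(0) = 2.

Characteristic equation r² + 2r + 17 = 0 has discriminant (2)² - 4·(17) = -64 < 0, so r = -1 ± 4i.
Hence u_h = C1*cos(4*t)*exp(-t) + C2*exp(-t)*sin(4*t).
For the particular solution try u_p = A0 + A1*t + A2*t^2. Substituting and matching coefficients of each power of t gives A0 = 1482/4913, A1 = -61/289, A2 = -6/17, so u_p = 1482/4913 - 61*t/289 - 6*t^2/17.
General solution: u = 1482/4913 - 61*t/289 - 6*t^2/17 + C1*cos(4*t)*exp(-t) + C2*exp(-t)*sin(4*t).
Apply the initial conditions: u(0) = 1482/4913 + C1 = -1 and u'(0) = -61/289 - C1 + 4*C2 = 2. Solving gives C1 = -6395/4913, C2 = 1117/4913.

u = 1482/4913 - 61*t/289 - 6*t**2/17 - 6395*cos(4*t)*exp(-t)/4913 + 1117*exp(-t)*sin(4*t)/4913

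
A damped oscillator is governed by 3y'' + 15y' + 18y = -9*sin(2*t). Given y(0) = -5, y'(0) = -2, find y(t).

y = -71*exp(-2*t)/4 - 3*sin(2*t)/52 + 15*cos(2*t)/52 + 162*exp(-3*t)/13

Divide through by 3: y'' + 5y' + 6y = -3*sin(2*t).
Characteristic equation r² + 5r + 6 = 0 factors as (r + 3)(r + 2) = 0, so r = -3, -2.
Hence y_h = C1*exp(-3*t) + C2*exp(-2*t).
Try y_p = A*cos(2*t) + B*sin(2*t). Substituting and equating the coefficients of cos(2t) and sin(2t) gives A = 15/52, B = -3/52, so y_p = -3*sin(2*t)/52 + 15*cos(2*t)/52.
General solution: y = -3*sin(2*t)/52 + 15*cos(2*t)/52 + C1*exp(-3*t) + C2*exp(-2*t).
Apply the initial conditions: y(0) = 15/52 + C1 + C2 = -5 and y'(0) = -3/26 - 3*C1 - 2*C2 = -2. Solving gives C1 = 162/13, C2 = -71/4.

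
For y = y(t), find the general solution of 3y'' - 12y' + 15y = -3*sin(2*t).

y = -8*cos(2*t)/65 - sin(2*t)/65 + C1*cos(t)*exp(2*t) + C2*exp(2*t)*sin(t)

Divide through by 3: y'' - 4y' + 5y = -sin(2*t).
Characteristic equation r² - 4r + 5 = 0 has discriminant (-4)² - 4·(5) = -4 < 0, so r = 2 ± i.
Hence y_h = C1*cos(t)*exp(2*t) + C2*exp(2*t)*sin(t).
Try y_p = A*cos(2*t) + B*sin(2*t). Substituting and equating the coefficients of cos(2t) and sin(2t) gives A = -8/65, B = -1/65, so y_p = -8*cos(2*t)/65 - sin(2*t)/65.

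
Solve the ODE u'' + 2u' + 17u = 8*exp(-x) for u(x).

Characteristic equation r² + 2r + 17 = 0 has discriminant (2)² - 4·(17) = -64 < 0, so r = -1 ± 4i.
Hence u_h = C1*cos(4*x)*exp(-x) + C2*exp(-x)*sin(4*x).
Try u_p = A*exp(-x). Substituting into the equation and dividing by exp(-x) gives A = 1/2, so u_p = exp(-x)/2.

u = exp(-x)/2 + C1*cos(4*x)*exp(-x) + C2*exp(-x)*sin(4*x)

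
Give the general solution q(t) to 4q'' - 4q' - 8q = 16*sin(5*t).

Divide through by 4: q'' - q' - 2q = 4*sin(5*t).
Characteristic equation r² - r - 2 = 0 factors as (r - 2)(r + 1) = 0, so r = 2, -1.
Hence q_h = C1*exp(2*t) + C2*exp(-t).
Try q_p = A*cos(5*t) + B*sin(5*t). Substituting and equating the coefficients of cos(5t) and sin(5t) gives A = 10/377, B = -54/377, so q_p = -54*sin(5*t)/377 + 10*cos(5*t)/377.

q = -54*sin(5*t)/377 + 10*cos(5*t)/377 + C1*exp(2*t) + C2*exp(-t)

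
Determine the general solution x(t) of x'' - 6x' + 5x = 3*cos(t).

x = -9*sin(t)/26 + 3*cos(t)/13 + C1*exp(t) + C2*exp(5*t)

Characteristic equation r² - 6r + 5 = 0 factors as (r - 1)(r - 5) = 0, so r = 1, 5.
Hence x_h = C1*exp(t) + C2*exp(5*t).
Try x_p = A*cos(t) + B*sin(t). Substituting and equating the coefficients of cos(t) and sin(t) gives A = 3/13, B = -9/26, so x_p = -9*sin(t)/26 + 3*cos(t)/13.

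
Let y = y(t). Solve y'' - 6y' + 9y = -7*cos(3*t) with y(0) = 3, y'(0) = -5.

y = 3*exp(3*t) + 7*sin(3*t)/18 - 91*t*exp(3*t)/6

Characteristic equation r² - 6r + 9 = 0 has discriminant (-6)² - 4·(9) = 0, so r = 3 is a repeated root.
Hence y_h = (C1 + C2*t)*exp(3*t).
Try y_p = A*cos(3*t) + B*sin(3*t). Substituting and equating the coefficients of cos(3t) and sin(3t) gives A = 0, B = 7/18, so y_p = 7*sin(3*t)/18.
General solution: y = 7*sin(3*t)/18 + C1*exp(3*t) + C2*t*exp(3*t).
Apply the initial conditions: y(0) = C1 = 3 and y'(0) = 7/6 + C2 + 3*C1 = -5. Solving gives C1 = 3, C2 = -91/6.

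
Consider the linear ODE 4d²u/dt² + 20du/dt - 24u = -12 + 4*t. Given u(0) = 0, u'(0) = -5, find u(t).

u = 13/36 - exp(t) - t/6 + 23*exp(-6*t)/36

Divide through by 4: u'' + 5u' - 6u = -3 + t.
Characteristic equation r² + 5r - 6 = 0 factors as (r - 1)(r + 6) = 0, so r = 1, -6.
Hence u_h = C1*exp(t) + C2*exp(-6*t).
For the particular solution try u_p = A0 + A1*t. Substituting and matching coefficients of each power of t gives A0 = 13/36, A1 = -1/6, so u_p = 13/36 - t/6.
General solution: u = 13/36 - t/6 + C1*exp(t) + C2*exp(-6*t).
Apply the initial conditions: u(0) = 13/36 + C1 + C2 = 0 and u'(0) = -1/6 + C1 - 6*C2 = -5. Solving gives C1 = -1, C2 = 23/36.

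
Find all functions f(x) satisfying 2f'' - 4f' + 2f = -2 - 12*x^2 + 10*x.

Divide through by 2: f'' - 2f' + f = -1 - 6*x^2 + 5*x.
Characteristic equation r² - 2r + 1 = 0 has discriminant (-2)² - 4·(1) = 0, so r = 1 is a repeated root.
Hence f_h = (C1 + C2*x)*exp(x).
For the particular solution try f_p = A0 + A1*x + A2*x^2. Substituting and matching coefficients of each power of x gives A0 = -27, A1 = -19, A2 = -6, so f_p = -27 - 19*x - 6*x^2.

f = -27 - 19*x - 6*x**2 + C1*exp(x) + C2*x*exp(x)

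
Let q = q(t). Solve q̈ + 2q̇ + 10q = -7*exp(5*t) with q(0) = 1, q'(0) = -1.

Characteristic equation r² + 2r + 10 = 0 has discriminant (2)² - 4·(10) = -36 < 0, so r = -1 ± 3i.
Hence q_h = C1*cos(3*t)*exp(-t) + C2*exp(-t)*sin(3*t).
Try q_p = A*exp(5*t). Substituting into the equation and dividing by exp(5*t) gives A = -7/45, so q_p = -7*exp(5*t)/45.
General solution: q = -7*exp(5*t)/45 + C1*cos(3*t)*exp(-t) + C2*exp(-t)*sin(3*t).
Apply the initial conditions: q(0) = -7/45 + C1 = 1 and q'(0) = -7/9 - C1 + 3*C2 = -1. Solving gives C1 = 52/45, C2 = 14/45.

q = -7*exp(5*t)/45 + 14*exp(-t)*sin(3*t)/45 + 52*cos(3*t)*exp(-t)/45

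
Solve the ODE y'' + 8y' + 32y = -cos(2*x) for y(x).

y = -7*cos(2*x)/260 - sin(2*x)/65 + C1*cos(4*x)*exp(-4*x) + C2*exp(-4*x)*sin(4*x)

Characteristic equation r² + 8r + 32 = 0 has discriminant (8)² - 4·(32) = -64 < 0, so r = -4 ± 4i.
Hence y_h = C1*cos(4*x)*exp(-4*x) + C2*exp(-4*x)*sin(4*x).
Try y_p = A*cos(2*x) + B*sin(2*x). Substituting and equating the coefficients of cos(2x) and sin(2x) gives A = -7/260, B = -1/65, so y_p = -7*cos(2*x)/260 - sin(2*x)/65.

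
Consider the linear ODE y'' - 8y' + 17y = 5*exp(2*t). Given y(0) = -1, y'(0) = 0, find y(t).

y = -2*cos(t)*exp(4*t) + 6*exp(4*t)*sin(t) + exp(2*t)

Characteristic equation r² - 8r + 17 = 0 has discriminant (-8)² - 4·(17) = -4 < 0, so r = 4 ± i.
Hence y_h = C1*cos(t)*exp(4*t) + C2*exp(4*t)*sin(t).
Try y_p = A*exp(2*t). Substituting into the equation and dividing by exp(2*t) gives A = 1, so y_p = exp(2*t).
General solution: y = C1*cos(t)*exp(4*t) + C2*exp(4*t)*sin(t) + exp(2*t).
Apply the initial conditions: y(0) = 1 + C1 = -1 and y'(0) = 2 + C2 + 4*C1 = 0. Solving gives C1 = -2, C2 = 6.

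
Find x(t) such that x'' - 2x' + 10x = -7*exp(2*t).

x = -7*exp(2*t)/10 + C1*cos(3*t)*exp(t) + C2*exp(t)*sin(3*t)

Characteristic equation r² - 2r + 10 = 0 has discriminant (-2)² - 4·(10) = -36 < 0, so r = 1 ± 3i.
Hence x_h = C1*cos(3*t)*exp(t) + C2*exp(t)*sin(3*t).
Try x_p = A*exp(2*t). Substituting into the equation and dividing by exp(2*t) gives A = -7/10, so x_p = -7*exp(2*t)/10.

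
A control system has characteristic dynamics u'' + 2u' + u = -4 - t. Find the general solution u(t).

u = -2 - t + C1*exp(-t) + C2*t*exp(-t)

Characteristic equation r² + 2r + 1 = 0 has discriminant (2)² - 4·(1) = 0, so r = -1 is a repeated root.
Hence u_h = (C1 + C2*t)*exp(-t).
For the particular solution try u_p = A0 + A1*t. Substituting and matching coefficients of each power of t gives A0 = -2, A1 = -1, so u_p = -2 - t.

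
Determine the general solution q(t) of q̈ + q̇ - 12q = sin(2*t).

q = -4*sin(2*t)/65 - cos(2*t)/130 + C1*exp(3*t) + C2*exp(-4*t)

Characteristic equation r² + r - 12 = 0 factors as (r - 3)(r + 4) = 0, so r = 3, -4.
Hence q_h = C1*exp(3*t) + C2*exp(-4*t).
Try q_p = A*cos(2*t) + B*sin(2*t). Substituting and equating the coefficients of cos(2t) and sin(2t) gives A = -1/130, B = -4/65, so q_p = -4*sin(2*t)/65 - cos(2*t)/130.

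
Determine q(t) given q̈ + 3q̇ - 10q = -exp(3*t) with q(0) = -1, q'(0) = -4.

q = -8*exp(2*t)/7 - exp(3*t)/8 + 15*exp(-5*t)/56

Characteristic equation r² + 3r - 10 = 0 factors as (r + 5)(r - 2) = 0, so r = -5, 2.
Hence q_h = C1*exp(-5*t) + C2*exp(2*t).
Try q_p = A*exp(3*t). Substituting into the equation and dividing by exp(3*t) gives A = -1/8, so q_p = -exp(3*t)/8.
General solution: q = -exp(3*t)/8 + C1*exp(-5*t) + C2*exp(2*t).
Apply the initial conditions: q(0) = -1/8 + C1 + C2 = -1 and q'(0) = -3/8 - 5*C1 + 2*C2 = -4. Solving gives C1 = 15/56, C2 = -8/7.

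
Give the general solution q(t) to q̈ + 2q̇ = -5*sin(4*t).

q = C2 + sin(4*t)/4 + cos(4*t)/8 + C1*exp(-2*t)

Characteristic equation r² + 2r = 0 factors as (r + 2)r = 0, so r = -2, 0.
Hence q_h = C1*exp(-2*t) + C2.
Try q_p = A*cos(4*t) + B*sin(4*t). Substituting and equating the coefficients of cos(4t) and sin(4t) gives A = 1/8, B = 1/4, so q_p = sin(4*t)/4 + cos(4*t)/8.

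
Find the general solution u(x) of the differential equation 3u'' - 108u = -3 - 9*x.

Divide through by 3: u'' - 36u = -1 - 3*x.
Characteristic equation r² - 36 = 0 factors as (r + 6)(r - 6) = 0, so r = -6, 6.
Hence u_h = C1*exp(-6*x) + C2*exp(6*x).
For the particular solution try u_p = A0 + A1*x. Substituting and matching coefficients of each power of x gives A0 = 1/36, A1 = 1/12, so u_p = 1/36 + x/12.

u = 1/36 + x/12 + C1*exp(-6*x) + C2*exp(6*x)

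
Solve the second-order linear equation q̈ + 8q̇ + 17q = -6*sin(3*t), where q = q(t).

q = -3*sin(3*t)/40 + 9*cos(3*t)/40 + C1*cos(t)*exp(-4*t) + C2*exp(-4*t)*sin(t)

Characteristic equation r² + 8r + 17 = 0 has discriminant (8)² - 4·(17) = -4 < 0, so r = -4 ± i.
Hence q_h = C1*cos(t)*exp(-4*t) + C2*exp(-4*t)*sin(t).
Try q_p = A*cos(3*t) + B*sin(3*t). Substituting and equating the coefficients of cos(3t) and sin(3t) gives A = 9/40, B = -3/40, so q_p = -3*sin(3*t)/40 + 9*cos(3*t)/40.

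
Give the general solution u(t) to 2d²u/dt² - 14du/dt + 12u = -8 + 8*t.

Divide through by 2: u'' - 7u' + 6u = -4 + 4*t.
Characteristic equation r² - 7r + 6 = 0 factors as (r - 1)(r - 6) = 0, so r = 1, 6.
Hence u_h = C1*exp(t) + C2*exp(6*t).
For the particular solution try u_p = A0 + A1*t. Substituting and matching coefficients of each power of t gives A0 = 1/9, A1 = 2/3, so u_p = 1/9 + 2*t/3.

u = 1/9 + 2*t/3 + C1*exp(t) + C2*exp(6*t)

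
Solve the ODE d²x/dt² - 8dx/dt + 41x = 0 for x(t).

Characteristic equation r² - 8r + 41 = 0 has discriminant (-8)² - 4·(41) = -100 < 0, so r = 4 ± 5i.
Hence x_h = C1*cos(5*t)*exp(4*t) + C2*exp(4*t)*sin(5*t).

x = C1*cos(5*t)*exp(4*t) + C2*exp(4*t)*sin(5*t)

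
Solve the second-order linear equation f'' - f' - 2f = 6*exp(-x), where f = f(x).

f = C1*exp(2*x) + C2*exp(-x) - 2*x*exp(-x)

Characteristic equation r² - r - 2 = 0 factors as (r - 2)(r + 1) = 0, so r = 2, -1.
Hence f_h = C1*exp(2*x) + C2*exp(-x).
Since exp(-x) solves the homogeneous equation (r = -1 is a root of multiplicity 1), multiply the trial by x. Try f_p = A*x*exp(-x). Substituting into the equation and dividing by exp(-x) gives A = -2, so f_p = -2*x*exp(-x).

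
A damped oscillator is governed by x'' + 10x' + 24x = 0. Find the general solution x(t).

Characteristic equation r² + 10r + 24 = 0 factors as (r + 6)(r + 4) = 0, so r = -6, -4.
Hence x_h = C1*exp(-6*t) + C2*exp(-4*t).

x = C1*exp(-6*t) + C2*exp(-4*t)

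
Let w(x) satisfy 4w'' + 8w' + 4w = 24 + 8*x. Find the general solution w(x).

w = 2 + 2*x + C1*exp(-x) + C2*x*exp(-x)

Divide through by 4: w'' + 2w' + w = 6 + 2*x.
Characteristic equation r² + 2r + 1 = 0 has discriminant (2)² - 4·(1) = 0, so r = -1 is a repeated root.
Hence w_h = (C1 + C2*x)*exp(-x).
For the particular solution try w_p = A0 + A1*x. Substituting and matching coefficients of each power of x gives A0 = 2, A1 = 2, so w_p = 2 + 2*x.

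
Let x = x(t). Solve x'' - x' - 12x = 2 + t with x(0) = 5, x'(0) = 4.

x = -23/144 - t/12 + 149*exp(-3*t)/63 + 313*exp(4*t)/112

Characteristic equation r² - r - 12 = 0 factors as (r + 3)(r - 4) = 0, so r = -3, 4.
Hence x_h = C1*exp(-3*t) + C2*exp(4*t).
For the particular solution try x_p = A0 + A1*t. Substituting and matching coefficients of each power of t gives A0 = -23/144, A1 = -1/12, so x_p = -23/144 - t/12.
General solution: x = -23/144 - t/12 + C1*exp(-3*t) + C2*exp(4*t).
Apply the initial conditions: x(0) = -23/144 + C1 + C2 = 5 and x'(0) = -1/12 - 3*C1 + 4*C2 = 4. Solving gives C1 = 149/63, C2 = 313/112.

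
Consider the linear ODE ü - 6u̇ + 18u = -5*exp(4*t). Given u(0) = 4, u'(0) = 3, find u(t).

u = -exp(4*t)/2 - 17*exp(3*t)*sin(3*t)/6 + 9*cos(3*t)*exp(3*t)/2

Characteristic equation r² - 6r + 18 = 0 has discriminant (-6)² - 4·(18) = -36 < 0, so r = 3 ± 3i.
Hence u_h = C1*cos(3*t)*exp(3*t) + C2*exp(3*t)*sin(3*t).
Try u_p = A*exp(4*t). Substituting into the equation and dividing by exp(4*t) gives A = -1/2, so u_p = -exp(4*t)/2.
General solution: u = -exp(4*t)/2 + C1*cos(3*t)*exp(3*t) + C2*exp(3*t)*sin(3*t).
Apply the initial conditions: u(0) = -1/2 + C1 = 4 and u'(0) = -2 + 3*C1 + 3*C2 = 3. Solving gives C1 = 9/2, C2 = -17/6.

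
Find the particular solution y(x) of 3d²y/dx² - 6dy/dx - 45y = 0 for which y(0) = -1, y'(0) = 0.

Divide through by 3: y'' - 2y' - 15y = 0.
Characteristic equation r² - 2r - 15 = 0 factors as (r + 3)(r - 5) = 0, so r = -3, 5.
Hence y_h = C1*exp(-3*x) + C2*exp(5*x).
Apply the initial conditions: y(0) = C1 + C2 = -1 and y'(0) = -3*C1 + 5*C2 = 0. Solving gives C1 = -5/8, C2 = -3/8.

y = -5*exp(-3*x)/8 - 3*exp(5*x)/8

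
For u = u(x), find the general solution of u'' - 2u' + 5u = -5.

Characteristic equation r² - 2r + 5 = 0 has discriminant (-2)² - 4·(5) = -16 < 0, so r = 1 ± 2i.
Hence u_h = C1*cos(2*x)*exp(x) + C2*exp(x)*sin(2*x).
For the particular solution try u_p = A0. Substituting and matching coefficients of each power of x gives A0 = -1, so u_p = -1.

u = -1 + C1*cos(2*x)*exp(x) + C2*exp(x)*sin(2*x)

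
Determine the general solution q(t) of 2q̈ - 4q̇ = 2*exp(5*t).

q = C2 + exp(5*t)/15 + C1*exp(2*t)

Divide through by 2: q'' - 2q' = exp(5*t).
Characteristic equation r² - 2r = 0 factors as (r - 2)r = 0, so r = 2, 0.
Hence q_h = C1*exp(2*t) + C2.
Try q_p = A*exp(5*t). Substituting into the equation and dividing by exp(5*t) gives A = 1/15, so q_p = exp(5*t)/15.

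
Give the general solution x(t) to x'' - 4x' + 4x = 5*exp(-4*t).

Characteristic equation r² - 4r + 4 = 0 has discriminant (-4)² - 4·(4) = 0, so r = 2 is a repeated root.
Hence x_h = (C1 + C2*t)*exp(2*t).
Try x_p = A*exp(-4*t). Substituting into the equation and dividing by exp(-4*t) gives A = 5/36, so x_p = 5*exp(-4*t)/36.

x = 5*exp(-4*t)/36 + C1*exp(2*t) + C2*t*exp(2*t)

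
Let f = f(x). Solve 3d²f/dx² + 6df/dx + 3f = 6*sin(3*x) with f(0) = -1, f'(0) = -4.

Divide through by 3: f'' + 2f' + f = 2*sin(3*x).
Characteristic equation r² + 2r + 1 = 0 has discriminant (2)² - 4·(1) = 0, so r = -1 is a repeated root.
Hence f_h = (C1 + C2*x)*exp(-x).
Try f_p = A*cos(3*x) + B*sin(3*x). Substituting and equating the coefficients of cos(3x) and sin(3x) gives A = -3/25, B = -4/25, so f_p = -4*sin(3*x)/25 - 3*cos(3*x)/25.
General solution: f = -4*sin(3*x)/25 - 3*cos(3*x)/25 + C1*exp(-x) + C2*x*exp(-x).
Apply the initial conditions: f(0) = -3/25 + C1 = -1 and f'(0) = -12/25 + C2 - C1 = -4. Solving gives C1 = -22/25, C2 = -22/5.

f = -22*exp(-x)/25 - 4*sin(3*x)/25 - 3*cos(3*x)/25 - 22*x*exp(-x)/5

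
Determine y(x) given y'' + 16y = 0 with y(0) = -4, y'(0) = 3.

Characteristic equation r² + 16 = 0 has discriminant (0)² - 4·(16) = -64 < 0, so r = ± 4i.
Hence y_h = C1*cos(4*x) + C2*sin(4*x).
Apply the initial conditions: y(0) = C1 = -4 and y'(0) = 4*C2 = 3. Solving gives C1 = -4, C2 = 3/4.

y = -4*cos(4*x) + 3*sin(4*x)/4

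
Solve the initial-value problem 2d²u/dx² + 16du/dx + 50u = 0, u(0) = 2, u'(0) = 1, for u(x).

u = 2*cos(3*x)*exp(-4*x) + 3*exp(-4*x)*sin(3*x)

Divide through by 2: u'' + 8u' + 25u = 0.
Characteristic equation r² + 8r + 25 = 0 has discriminant (8)² - 4·(25) = -36 < 0, so r = -4 ± 3i.
Hence u_h = C1*cos(3*x)*exp(-4*x) + C2*exp(-4*x)*sin(3*x).
Apply the initial conditions: u(0) = C1 = 2 and u'(0) = -4*C1 + 3*C2 = 1. Solving gives C1 = 2, C2 = 3.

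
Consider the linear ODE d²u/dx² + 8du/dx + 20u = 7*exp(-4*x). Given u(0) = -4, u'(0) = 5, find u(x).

Characteristic equation r² + 8r + 20 = 0 has discriminant (8)² - 4·(20) = -16 < 0, so r = -4 ± 2i.
Hence u_h = C1*cos(2*x)*exp(-4*x) + C2*exp(-4*x)*sin(2*x).
Try u_p = A*exp(-4*x). Substituting into the equation and dividing by exp(-4*x) gives A = 7/4, so u_p = 7*exp(-4*x)/4.
General solution: u = 7*exp(-4*x)/4 + C1*cos(2*x)*exp(-4*x) + C2*exp(-4*x)*sin(2*x).
Apply the initial conditions: u(0) = 7/4 + C1 = -4 and u'(0) = -7 - 4*C1 + 2*C2 = 5. Solving gives C1 = -23/4, C2 = -11/2.

u = 7*exp(-4*x)/4 - 23*cos(2*x)*exp(-4*x)/4 - 11*exp(-4*x)*sin(2*x)/2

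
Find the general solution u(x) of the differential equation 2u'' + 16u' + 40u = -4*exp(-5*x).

Divide through by 2: u'' + 8u' + 20u = -2*exp(-5*x).
Characteristic equation r² + 8r + 20 = 0 has discriminant (8)² - 4·(20) = -16 < 0, so r = -4 ± 2i.
Hence u_h = C1*cos(2*x)*exp(-4*x) + C2*exp(-4*x)*sin(2*x).
Try u_p = A*exp(-5*x). Substituting into the equation and dividing by exp(-5*x) gives A = -2/5, so u_p = -2*exp(-5*x)/5.

u = -2*exp(-5*x)/5 + C1*cos(2*x)*exp(-4*x) + C2*exp(-4*x)*sin(2*x)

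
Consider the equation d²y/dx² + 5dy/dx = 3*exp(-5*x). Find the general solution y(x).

Characteristic equation r² + 5r = 0 factors as (r + 5)r = 0, so r = -5, 0.
Hence y_h = C1*exp(-5*x) + C2.
Since exp(-5*x) solves the homogeneous equation (r = -5 is a root of multiplicity 1), multiply the trial by x. Try y_p = A*x*exp(-5*x). Substituting into the equation and dividing by exp(-5*x) gives A = -3/5, so y_p = -3*x*exp(-5*x)/5.

y = C2 + C1*exp(-5*x) - 3*x*exp(-5*x)/5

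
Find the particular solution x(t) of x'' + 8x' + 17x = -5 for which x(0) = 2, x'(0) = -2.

Characteristic equation r² + 8r + 17 = 0 has discriminant (8)² - 4·(17) = -4 < 0, so r = -4 ± i.
Hence x_h = C1*cos(t)*exp(-4*t) + C2*exp(-4*t)*sin(t).
For the particular solution try x_p = A0. Substituting and matching coefficients of each power of t gives A0 = -5/17, so x_p = -5/17.
General solution: x = -5/17 + C1*cos(t)*exp(-4*t) + C2*exp(-4*t)*sin(t).
Apply the initial conditions: x(0) = -5/17 + C1 = 2 and x'(0) = C2 - 4*C1 = -2. Solving gives C1 = 39/17, C2 = 122/17.

x = -5/17 + 39*cos(t)*exp(-4*t)/17 + 122*exp(-4*t)*sin(t)/17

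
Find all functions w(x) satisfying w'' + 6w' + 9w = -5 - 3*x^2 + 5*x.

w = -31/27 + x - x**2/3 + C1*exp(-3*x) + C2*x*exp(-3*x)

Characteristic equation r² + 6r + 9 = 0 has discriminant (6)² - 4·(9) = 0, so r = -3 is a repeated root.
Hence w_h = (C1 + C2*x)*exp(-3*x).
For the particular solution try w_p = A0 + A1*x + A2*x^2. Substituting and matching coefficients of each power of x gives A0 = -31/27, A1 = 1, A2 = -1/3, so w_p = -31/27 + x - x^2/3.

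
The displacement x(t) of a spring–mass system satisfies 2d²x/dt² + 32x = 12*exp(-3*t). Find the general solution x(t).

x = 6*exp(-3*t)/25 + C1*cos(4*t) + C2*sin(4*t)

Divide through by 2: x'' + 16x = 6*exp(-3*t).
Characteristic equation r² + 16 = 0 has discriminant (0)² - 4·(16) = -64 < 0, so r = ± 4i.
Hence x_h = C1*cos(4*t) + C2*sin(4*t).
Try x_p = A*exp(-3*t). Substituting into the equation and dividing by exp(-3*t) gives A = 6/25, so x_p = 6*exp(-3*t)/25.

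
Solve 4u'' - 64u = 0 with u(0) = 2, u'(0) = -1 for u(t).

u = 7*exp(4*t)/8 + 9*exp(-4*t)/8

Divide through by 4: u'' - 16u = 0.
Characteristic equation r² - 16 = 0 factors as (r + 4)(r - 4) = 0, so r = -4, 4.
Hence u_h = C1*exp(-4*t) + C2*exp(4*t).
Apply the initial conditions: u(0) = C1 + C2 = 2 and u'(0) = -4*C1 + 4*C2 = -1. Solving gives C1 = 9/8, C2 = 7/8.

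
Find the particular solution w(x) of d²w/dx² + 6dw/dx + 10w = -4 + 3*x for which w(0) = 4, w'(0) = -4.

Characteristic equation r² + 6r + 10 = 0 has discriminant (6)² - 4·(10) = -4 < 0, so r = -3 ± i.
Hence w_h = C1*cos(x)*exp(-3*x) + C2*exp(-3*x)*sin(x).
For the particular solution try w_p = A0 + A1*x. Substituting and matching coefficients of each power of x gives A0 = -29/50, A1 = 3/10, so w_p = -29/50 + 3*x/10.
General solution: w = -29/50 + 3*x/10 + C1*cos(x)*exp(-3*x) + C2*exp(-3*x)*sin(x).
Apply the initial conditions: w(0) = -29/50 + C1 = 4 and w'(0) = 3/10 + C2 - 3*C1 = -4. Solving gives C1 = 229/50, C2 = 236/25.

w = -29/50 + 3*x/10 + 229*cos(x)*exp(-3*x)/50 + 236*exp(-3*x)*sin(x)/25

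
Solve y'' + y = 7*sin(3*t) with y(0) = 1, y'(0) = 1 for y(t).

Characteristic equation r² + 1 = 0 has discriminant (0)² - 4·(1) = -4 < 0, so r = ± i.
Hence y_h = C1*cos(t) + C2*sin(t).
Try y_p = A*cos(3*t) + B*sin(3*t). Substituting and equating the coefficients of cos(3t) and sin(3t) gives A = 0, B = -7/8, so y_p = -7*sin(3*t)/8.
General solution: y = -7*sin(3*t)/8 + C1*cos(t) + C2*sin(t).
Apply the initial conditions: y(0) = C1 = 1 and y'(0) = -21/8 + C2 = 1. Solving gives C1 = 1, C2 = 29/8.

y = -7*sin(3*t)/8 + 29*sin(t)/8 + cos(t)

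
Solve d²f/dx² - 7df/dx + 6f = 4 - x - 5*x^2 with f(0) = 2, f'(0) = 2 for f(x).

Characteristic equation r² - 7r + 6 = 0 factors as (r - 6)(r - 1) = 0, so r = 6, 1.
Hence f_h = C1*exp(6*x) + C2*exp(x).
For the particular solution try f_p = A0 + A1*x + A2*x^2. Substituting and matching coefficients of each power of x gives A0 = -41/27, A1 = -19/9, A2 = -5/6, so f_p = -41/27 - 19*x/9 - 5*x^2/6.
General solution: f = -41/27 - 19*x/9 - 5*x^2/6 + C1*exp(6*x) + C2*exp(x).
Apply the initial conditions: f(0) = -41/27 + C1 + C2 = 2 and f'(0) = -19/9 + C2 + 6*C1 = 2. Solving gives C1 = 16/135, C2 = 17/5.

f = -41/27 - 19*x/9 - 5*x**2/6 + 16*exp(6*x)/135 + 17*exp(x)/5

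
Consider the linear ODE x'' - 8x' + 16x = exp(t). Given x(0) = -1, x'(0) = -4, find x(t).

x = -10*exp(4*t)/9 + exp(t)/9 + t*exp(4*t)/3

Characteristic equation r² - 8r + 16 = 0 has discriminant (-8)² - 4·(16) = 0, so r = 4 is a repeated root.
Hence x_h = (C1 + C2*t)*exp(4*t).
Try x_p = A*exp(t). Substituting into the equation and dividing by exp(t) gives A = 1/9, so x_p = exp(t)/9.
General solution: x = exp(t)/9 + C1*exp(4*t) + C2*t*exp(4*t).
Apply the initial conditions: x(0) = 1/9 + C1 = -1 and x'(0) = 1/9 + C2 + 4*C1 = -4. Solving gives C1 = -10/9, C2 = 1/3.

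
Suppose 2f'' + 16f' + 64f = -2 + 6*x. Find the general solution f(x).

Divide through by 2: f'' + 8f' + 32f = -1 + 3*x.
Characteristic equation r² + 8r + 32 = 0 has discriminant (8)² - 4·(32) = -64 < 0, so r = -4 ± 4i.
Hence f_h = C1*cos(4*x)*exp(-4*x) + C2*exp(-4*x)*sin(4*x).
For the particular solution try f_p = A0 + A1*x. Substituting and matching coefficients of each power of x gives A0 = -7/128, A1 = 3/32, so f_p = -7/128 + 3*x/32.

f = -7/128 + 3*x/32 + C1*cos(4*x)*exp(-4*x) + C2*exp(-4*x)*sin(4*x)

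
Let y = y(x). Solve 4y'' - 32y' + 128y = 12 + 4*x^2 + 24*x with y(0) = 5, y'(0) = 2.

Divide through by 4: y'' - 8y' + 32y = 3 + x^2 + 6*x.
Characteristic equation r² - 8r + 32 = 0 has discriminant (-8)² - 4·(32) = -64 < 0, so r = 4 ± 4i.
Hence y_h = C1*cos(4*x)*exp(4*x) + C2*exp(4*x)*sin(4*x).
For the particular solution try y_p = A0 + A1*x + A2*x^2. Substituting and matching coefficients of each power of x gives A0 = 73/512, A1 = 13/64, A2 = 1/32, so y_p = 73/512 + x^2/32 + 13*x/64.
General solution: y = 73/512 + x^2/32 + 13*x/64 + C1*cos(4*x)*exp(4*x) + C2*exp(4*x)*sin(4*x).
Apply the initial conditions: y(0) = 73/512 + C1 = 5 and y'(0) = 13/64 + 4*C1 + 4*C2 = 2. Solving gives C1 = 2487/512, C2 = -2257/512.

y = 73/512 + x**2/32 + 13*x/64 - 2257*exp(4*x)*sin(4*x)/512 + 2487*cos(4*x)*exp(4*x)/512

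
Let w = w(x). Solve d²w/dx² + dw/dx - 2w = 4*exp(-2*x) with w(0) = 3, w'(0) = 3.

Characteristic equation r² + r - 2 = 0 factors as (r + 2)(r - 1) = 0, so r = -2, 1.
Hence w_h = C1*exp(-2*x) + C2*exp(x).
Since exp(-2*x) solves the homogeneous equation (r = -2 is a root of multiplicity 1), multiply the trial by x. Try w_p = A*x*exp(-2*x). Substituting into the equation and dividing by exp(-2*x) gives A = -4/3, so w_p = -4*x*exp(-2*x)/3.
General solution: w = C1*exp(-2*x) + C2*exp(x) - 4*x*exp(-2*x)/3.
Apply the initial conditions: w(0) = C1 + C2 = 3 and w'(0) = -4/3 + C2 - 2*C1 = 3. Solving gives C1 = -4/9, C2 = 31/9.

w = -4*exp(-2*x)/9 + 31*exp(x)/9 - 4*x*exp(-2*x)/3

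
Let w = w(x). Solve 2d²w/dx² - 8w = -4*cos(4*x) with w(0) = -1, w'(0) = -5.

Divide through by 2: w'' - 4w = -2*cos(4*x).
Characteristic equation r² - 4 = 0 factors as (r - 2)(r + 2) = 0, so r = 2, -2.
Hence w_h = C1*exp(2*x) + C2*exp(-2*x).
Try w_p = A*cos(4*x) + B*sin(4*x). Substituting and equating the coefficients of cos(4x) and sin(4x) gives A = 1/10, B = 0, so w_p = cos(4*x)/10.
General solution: w = cos(4*x)/10 + C1*exp(2*x) + C2*exp(-2*x).
Apply the initial conditions: w(0) = 1/10 + C1 + C2 = -1 and w'(0) = -2*C2 + 2*C1 = -5. Solving gives C1 = -9/5, C2 = 7/10.

w = -9*exp(2*x)/5 + cos(4*x)/10 + 7*exp(-2*x)/10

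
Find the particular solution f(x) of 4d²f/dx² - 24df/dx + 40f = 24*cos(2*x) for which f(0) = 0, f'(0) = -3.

Divide through by 4: f'' - 6f' + 10f = 6*cos(2*x).
Characteristic equation r² - 6r + 10 = 0 has discriminant (-6)² - 4·(10) = -4 < 0, so r = 3 ± i.
Hence f_h = C1*cos(x)*exp(3*x) + C2*exp(3*x)*sin(x).
Try f_p = A*cos(2*x) + B*sin(2*x). Substituting and equating the coefficients of cos(2x) and sin(2x) gives A = 1/5, B = -2/5, so f_p = -2*sin(2*x)/5 + cos(2*x)/5.
General solution: f = -2*sin(2*x)/5 + cos(2*x)/5 + C1*cos(x)*exp(3*x) + C2*exp(3*x)*sin(x).
Apply the initial conditions: f(0) = 1/5 + C1 = 0 and f'(0) = -4/5 + C2 + 3*C1 = -3. Solving gives C1 = -1/5, C2 = -8/5.

f = -2*sin(2*x)/5 + cos(2*x)/5 - 8*exp(3*x)*sin(x)/5 - cos(x)*exp(3*x)/5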